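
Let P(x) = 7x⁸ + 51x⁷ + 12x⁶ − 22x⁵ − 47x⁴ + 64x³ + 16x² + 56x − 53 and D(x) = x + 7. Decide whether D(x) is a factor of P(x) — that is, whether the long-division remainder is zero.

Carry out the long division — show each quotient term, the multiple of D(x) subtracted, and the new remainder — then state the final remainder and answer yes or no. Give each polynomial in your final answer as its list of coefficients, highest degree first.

Step 1: lead(7x⁸ + 51x⁷ + 12x⁶ − 22x⁵ − 47x⁴ + 64x³ + 16x² + 56x − 53) ÷ lead(D) = 7x⁸ ÷ x = 7x⁷. Subtract (7x⁷)·D = 7x⁸ + 49x⁷. Remainder: 2x⁷ + 12x⁶ − 22x⁵ − 47x⁴ + 64x³ + 16x² + 56x − 53.
Step 2: lead(2x⁷ + 12x⁶ − 22x⁵ − 47x⁴ + 64x³ + 16x² + 56x − 53) ÷ lead(D) = 2x⁷ ÷ x = 2x⁶. Subtract (2x⁶)·D = 2x⁷ + 14x⁶. Remainder: −2x⁶ − 22x⁵ − 47x⁴ + 64x³ + 16x² + 56x − 53.
Step 3: lead(−2x⁶ − 22x⁵ − 47x⁴ + 64x³ + 16x² + 56x − 53) ÷ lead(D) = −2x⁶ ÷ x = −2x⁵. Subtract (−2x⁵)·D = −2x⁶ − 14x⁵. Remainder: −8x⁵ − 47x⁴ + 64x³ + 16x² + 56x − 53.
Step 4: lead(−8x⁵ − 47x⁴ + 64x³ + 16x² + 56x − 53) ÷ lead(D) = −8x⁵ ÷ x = −8x⁴. Subtract (−8x⁴)·D = −8x⁵ − 56x⁴. Remainder: 9x⁴ + 64x³ + 16x² + 56x − 53.
Step 5: lead(9x⁴ + 64x³ + 16x² + 56x − 53) ÷ lead(D) = 9x⁴ ÷ x = 9x³. Subtract (9x³)·D = 9x⁴ + 63x³. Remainder: x³ + 16x² + 56x − 53.
Step 6: lead(x³ + 16x² + 56x − 53) ÷ lead(D) = x³ ÷ x = x². Subtract (x²)·D = x³ + 7x². Remainder: 9x² + 56x − 53.
Step 7: lead(9x² + 56x − 53) ÷ lead(D) = 9x² ÷ x = 9x. Subtract (9x)·D = 9x² + 63x. Remainder: −7x − 53.
Step 8: lead(−7x − 53) ÷ lead(D) = −7x ÷ x = −7. Subtract (−7)·D = −7x − 49. Remainder: −4.

R = [-4], so D(x) is not a factor of P(x). no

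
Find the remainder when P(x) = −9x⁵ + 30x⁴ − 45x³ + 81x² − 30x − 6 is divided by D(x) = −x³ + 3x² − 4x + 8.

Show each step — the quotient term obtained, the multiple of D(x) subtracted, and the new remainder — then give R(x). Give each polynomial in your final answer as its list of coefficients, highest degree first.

R = [-3, -6, -6]

Step 1: lead(−9x⁵ + 30x⁴ − 45x³ + 81x² − 30x − 6) ÷ lead(D) = −9x⁵ ÷ −x³ = 9x². Subtract (9x²)·D = −9x⁵ + 27x⁴ − 36x³ + 72x². Remainder: 3x⁴ − 9x³ + 9x² − 30x − 6.
Step 2: lead(3x⁴ − 9x³ + 9x² − 30x − 6) ÷ lead(D) = 3x⁴ ÷ −x³ = −3x. Subtract (−3x)·D = 3x⁴ − 9x³ + 12x² − 24x. Remainder: −3x² − 6x − 6.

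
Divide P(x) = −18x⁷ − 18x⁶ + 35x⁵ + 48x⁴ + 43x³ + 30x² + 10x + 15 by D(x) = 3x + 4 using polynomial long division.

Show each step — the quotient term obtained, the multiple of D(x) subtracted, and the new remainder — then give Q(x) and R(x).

Step 1: lead(−18x⁷ − 18x⁶ + 35x⁵ + 48x⁴ + 43x³ + 30x² + 10x + 15) ÷ lead(D) = −18x⁷ ÷ 3x = −6x⁶. Subtract (−6x⁶)·D = −18x⁷ − 24x⁶. Remainder: 6x⁶ + 35x⁵ + 48x⁴ + 43x³ + 30x² + 10x + 15.
Step 2: lead(6x⁶ + 35x⁵ + 48x⁴ + 43x³ + 30x² + 10x + 15) ÷ lead(D) = 6x⁶ ÷ 3x = 2x⁵. Subtract (2x⁵)·D = 6x⁶ + 8x⁵. Remainder: 27x⁵ + 48x⁴ + 43x³ + 30x² + 10x + 15.
Step 3: lead(27x⁵ + 48x⁴ + 43x³ + 30x² + 10x + 15) ÷ lead(D) = 27x⁵ ÷ 3x = 9x⁴. Subtract (9x⁴)·D = 27x⁵ + 36x⁴. Remainder: 12x⁴ + 43x³ + 30x² + 10x + 15.
Step 4: lead(12x⁴ + 43x³ + 30x² + 10x + 15) ÷ lead(D) = 12x⁴ ÷ 3x = 4x³. Subtract (4x³)·D = 12x⁴ + 16x³. Remainder: 27x³ + 30x² + 10x + 15.
Step 5: lead(27x³ + 30x² + 10x + 15) ÷ lead(D) = 27x³ ÷ 3x = 9x². Subtract (9x²)·D = 27x³ + 36x². Remainder: −6x² + 10x + 15.
Step 6: lead(−6x² + 10x + 15) ÷ lead(D) = −6x² ÷ 3x = −2x. Subtract (−2x)·D = −6x² − 8x. Remainder: 18x + 15.
Step 7: lead(18x + 15) ÷ lead(D) = 18x ÷ 3x = 6. Subtract (6)·D = 18x + 24. Remainder: −9.

Q(x) = −6x⁶ + 2x⁵ + 9x⁴ + 4x³ + 9x² − 2x + 6; R(x) = −9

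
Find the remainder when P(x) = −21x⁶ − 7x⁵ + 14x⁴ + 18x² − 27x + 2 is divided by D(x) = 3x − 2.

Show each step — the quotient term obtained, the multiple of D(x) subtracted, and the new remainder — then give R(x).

Step 1: lead(−21x⁶ − 7x⁵ + 14x⁴ + 18x² − 27x + 2) ÷ lead(D) = −21x⁶ ÷ 3x = −7x⁵. Subtract (−7x⁵)·D = −21x⁶ + 14x⁵. Remainder: −21x⁵ + 14x⁴ + 18x² − 27x + 2.
Step 2: lead(−21x⁵ + 14x⁴ + 18x² − 27x + 2) ÷ lead(D) = −21x⁵ ÷ 3x = −7x⁴. Subtract (−7x⁴)·D = −21x⁵ + 14x⁴. Remainder: 18x² − 27x + 2.
Step 3: lead(18x² − 27x + 2) ÷ lead(D) = 18x² ÷ 3x = 6x. Subtract (6x)·D = 18x² − 12x. Remainder: −15x + 2.
Step 4: lead(−15x + 2) ÷ lead(D) = −15x ÷ 3x = −5. Subtract (−5)·D = −15x + 10. Remainder: −8.

R(x) = −8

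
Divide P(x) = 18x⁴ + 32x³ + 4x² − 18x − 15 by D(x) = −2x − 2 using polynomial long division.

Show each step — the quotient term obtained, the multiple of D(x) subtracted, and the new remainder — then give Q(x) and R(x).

Q(x) = −9x³ − 7x² + 5x + 4; R(x) = −7

Step 1: lead(18x⁴ + 32x³ + 4x² − 18x − 15) ÷ lead(D) = 18x⁴ ÷ −2x = −9x³. Subtract (−9x³)·D = 18x⁴ + 18x³. Remainder: 14x³ + 4x² − 18x − 15.
Step 2: lead(14x³ + 4x² − 18x − 15) ÷ lead(D) = 14x³ ÷ −2x = −7x². Subtract (−7x²)·D = 14x³ + 14x². Remainder: −10x² − 18x − 15.
Step 3: lead(−10x² − 18x − 15) ÷ lead(D) = −10x² ÷ −2x = 5x. Subtract (5x)·D = −10x² − 10x. Remainder: −8x − 15.
Step 4: lead(−8x − 15) ÷ lead(D) = −8x ÷ −2x = 4. Subtract (4)·D = −8x − 8. Remainder: −7.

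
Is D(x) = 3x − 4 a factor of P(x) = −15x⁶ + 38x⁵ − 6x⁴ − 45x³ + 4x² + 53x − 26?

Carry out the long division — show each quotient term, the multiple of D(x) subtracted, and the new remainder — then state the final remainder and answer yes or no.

R(x) = 2, so D(x) is not a factor of P(x). no

Step 1: lead(−15x⁶ + 38x⁵ − 6x⁴ − 45x³ + 4x² + 53x − 26) ÷ lead(D) = −15x⁶ ÷ 3x = −5x⁵. Subtract (−5x⁵)·D = −15x⁶ + 20x⁵. Remainder: 18x⁵ − 6x⁴ − 45x³ + 4x² + 53x − 26.
Step 2: lead(18x⁵ − 6x⁴ − 45x³ + 4x² + 53x − 26) ÷ lead(D) = 18x⁵ ÷ 3x = 6x⁴. Subtract (6x⁴)·D = 18x⁵ − 24x⁴. Remainder: 18x⁴ − 45x³ + 4x² + 53x − 26.
Step 3: lead(18x⁴ − 45x³ + 4x² + 53x − 26) ÷ lead(D) = 18x⁴ ÷ 3x = 6x³. Subtract (6x³)·D = 18x⁴ − 24x³. Remainder: −21x³ + 4x² + 53x − 26.
Step 4: lead(−21x³ + 4x² + 53x − 26) ÷ lead(D) = −21x³ ÷ 3x = −7x². Subtract (−7x²)·D = −21x³ + 28x². Remainder: −24x² + 53x − 26.
Step 5: lead(−24x² + 53x − 26) ÷ lead(D) = −24x² ÷ 3x = −8x. Subtract (−8x)·D = −24x² + 32x. Remainder: 21x − 26.
Step 6: lead(21x − 26) ÷ lead(D) = 21x ÷ 3x = 7. Subtract (7)·D = 21x − 28. Remainder: 2.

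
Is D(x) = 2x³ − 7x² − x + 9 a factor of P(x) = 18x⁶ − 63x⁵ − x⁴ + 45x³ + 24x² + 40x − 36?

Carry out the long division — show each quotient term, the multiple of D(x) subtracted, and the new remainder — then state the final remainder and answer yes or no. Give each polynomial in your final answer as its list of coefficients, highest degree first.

R = [0], so D(x) is a factor of P(x). yes

Step 1: lead(18x⁶ − 63x⁵ − x⁴ + 45x³ + 24x² + 40x − 36) ÷ lead(D) = 18x⁶ ÷ 2x³ = 9x³. Subtract (9x³)·D = 18x⁶ − 63x⁵ − 9x⁴ + 81x³. Remainder: 8x⁴ − 36x³ + 24x² + 40x − 36.
Step 2: lead(8x⁴ − 36x³ + 24x² + 40x − 36) ÷ lead(D) = 8x⁴ ÷ 2x³ = 4x. Subtract (4x)·D = 8x⁴ − 28x³ − 4x² + 36x. Remainder: −8x³ + 28x² + 4x − 36.
Step 3: lead(−8x³ + 28x² + 4x − 36) ÷ lead(D) = −8x³ ÷ 2x³ = −4. Subtract (−4)·D = −8x³ + 28x² + 4x − 36. Remainder: 0.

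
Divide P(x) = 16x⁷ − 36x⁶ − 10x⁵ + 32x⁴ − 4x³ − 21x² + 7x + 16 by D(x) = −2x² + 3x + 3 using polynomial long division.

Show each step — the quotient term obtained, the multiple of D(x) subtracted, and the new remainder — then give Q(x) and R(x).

Q(x) = −8x⁵ + 6x⁴ + 2x³ − 4x² − x + 3; R(x) = x + 7

Step 1: lead(16x⁷ − 36x⁶ − 10x⁵ + 32x⁴ − 4x³ − 21x² + 7x + 16) ÷ lead(D) = 16x⁷ ÷ −2x² = −8x⁵. Subtract (−8x⁵)·D = 16x⁷ − 24x⁶ − 24x⁵. Remainder: −12x⁶ + 14x⁵ + 32x⁴ − 4x³ − 21x² + 7x + 16.
Step 2: lead(−12x⁶ + 14x⁵ + 32x⁴ − 4x³ − 21x² + 7x + 16) ÷ lead(D) = −12x⁶ ÷ −2x² = 6x⁴. Subtract (6x⁴)·D = −12x⁶ + 18x⁵ + 18x⁴. Remainder: −4x⁵ + 14x⁴ − 4x³ − 21x² + 7x + 16.
Step 3: lead(−4x⁵ + 14x⁴ − 4x³ − 21x² + 7x + 16) ÷ lead(D) = −4x⁵ ÷ −2x² = 2x³. Subtract (2x³)·D = −4x⁵ + 6x⁴ + 6x³. Remainder: 8x⁴ − 10x³ − 21x² + 7x + 16.
Step 4: lead(8x⁴ − 10x³ − 21x² + 7x + 16) ÷ lead(D) = 8x⁴ ÷ −2x² = −4x². Subtract (−4x²)·D = 8x⁴ − 12x³ − 12x². Remainder: 2x³ − 9x² + 7x + 16.
Step 5: lead(2x³ − 9x² + 7x + 16) ÷ lead(D) = 2x³ ÷ −2x² = −x. Subtract (−x)·D = 2x³ − 3x² − 3x. Remainder: −6x² + 10x + 16.
Step 6: lead(−6x² + 10x + 16) ÷ lead(D) = −6x² ÷ −2x² = 3. Subtract (3)·D = −6x² + 9x + 9. Remainder: x + 7.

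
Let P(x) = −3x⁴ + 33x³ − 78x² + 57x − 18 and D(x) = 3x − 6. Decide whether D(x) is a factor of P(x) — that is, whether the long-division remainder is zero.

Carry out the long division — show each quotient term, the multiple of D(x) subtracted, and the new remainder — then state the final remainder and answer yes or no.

Step 1: lead(−3x⁴ + 33x³ − 78x² + 57x − 18) ÷ lead(D) = −3x⁴ ÷ 3x = −x³. Subtract (−x³)·D = −3x⁴ + 6x³. Remainder: 27x³ − 78x² + 57x − 18.
Step 2: lead(27x³ − 78x² + 57x − 18) ÷ lead(D) = 27x³ ÷ 3x = 9x². Subtract (9x²)·D = 27x³ − 54x². Remainder: −24x² + 57x − 18.
Step 3: lead(−24x² + 57x − 18) ÷ lead(D) = −24x² ÷ 3x = −8x. Subtract (−8x)·D = −24x² + 48x. Remainder: 9x − 18.
Step 4: lead(9x − 18) ÷ lead(D) = 9x ÷ 3x = 3. Subtract (3)·D = 9x − 18. Remainder: 0.

R(x) = 0, so D(x) is a factor of P(x). yes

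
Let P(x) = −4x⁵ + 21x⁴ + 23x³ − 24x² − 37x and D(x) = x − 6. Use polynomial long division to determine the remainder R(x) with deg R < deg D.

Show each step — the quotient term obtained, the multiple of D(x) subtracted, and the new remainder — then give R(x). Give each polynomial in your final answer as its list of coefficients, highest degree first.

R = [-6]

Step 1: lead(−4x⁵ + 21x⁴ + 23x³ − 24x² − 37x) ÷ lead(D) = −4x⁵ ÷ x = −4x⁴. Subtract (−4x⁴)·D = −4x⁵ + 24x⁴. Remainder: −3x⁴ + 23x³ − 24x² − 37x.
Step 2: lead(−3x⁴ + 23x³ − 24x² − 37x) ÷ lead(D) = −3x⁴ ÷ x = −3x³. Subtract (−3x³)·D = −3x⁴ + 18x³. Remainder: 5x³ − 24x² − 37x.
Step 3: lead(5x³ − 24x² − 37x) ÷ lead(D) = 5x³ ÷ x = 5x². Subtract (5x²)·D = 5x³ − 30x². Remainder: 6x² − 37x.
Step 4: lead(6x² − 37x) ÷ lead(D) = 6x² ÷ x = 6x. Subtract (6x)·D = 6x² − 36x. Remainder: −x.
Step 5: lead(−x) ÷ lead(D) = −x ÷ x = −1. Subtract (−1)·D = −x + 6. Remainder: −6.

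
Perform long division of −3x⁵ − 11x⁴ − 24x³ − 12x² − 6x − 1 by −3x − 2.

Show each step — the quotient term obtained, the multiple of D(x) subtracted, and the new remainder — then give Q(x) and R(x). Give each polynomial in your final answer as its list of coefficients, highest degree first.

Q = [1, 3, 6, 0, 2]; R = [3]

Step 1: lead(−3x⁵ − 11x⁴ − 24x³ − 12x² − 6x − 1) ÷ lead(D) = −3x⁵ ÷ −3x = x⁴. Subtract (x⁴)·D = −3x⁵ − 2x⁴. Remainder: −9x⁴ − 24x³ − 12x² − 6x − 1.
Step 2: lead(−9x⁴ − 24x³ − 12x² − 6x − 1) ÷ lead(D) = −9x⁴ ÷ −3x = 3x³. Subtract (3x³)·D = −9x⁴ − 6x³. Remainder: −18x³ − 12x² − 6x − 1.
Step 3: lead(−18x³ − 12x² − 6x − 1) ÷ lead(D) = −18x³ ÷ −3x = 6x². Subtract (6x²)·D = −18x³ − 12x². Remainder: −6x − 1.
Step 4: lead(−6x − 1) ÷ lead(D) = −6x ÷ −3x = 2. Subtract (2)·D = −6x − 4. Remainder: 3.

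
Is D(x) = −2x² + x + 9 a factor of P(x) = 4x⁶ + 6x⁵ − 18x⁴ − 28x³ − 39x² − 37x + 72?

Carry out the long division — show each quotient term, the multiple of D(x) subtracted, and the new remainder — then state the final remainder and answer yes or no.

Step 1: lead(4x⁶ + 6x⁵ − 18x⁴ − 28x³ − 39x² − 37x + 72) ÷ lead(D) = 4x⁶ ÷ −2x² = −2x⁴. Subtract (−2x⁴)·D = 4x⁶ − 2x⁵ − 18x⁴. Remainder: 8x⁵ − 28x³ − 39x² − 37x + 72.
Step 2: lead(8x⁵ − 28x³ − 39x² − 37x + 72) ÷ lead(D) = 8x⁵ ÷ −2x² = −4x³. Subtract (−4x³)·D = 8x⁵ − 4x⁴ − 36x³. Remainder: 4x⁴ + 8x³ − 39x² − 37x + 72.
Step 3: lead(4x⁴ + 8x³ − 39x² − 37x + 72) ÷ lead(D) = 4x⁴ ÷ −2x² = −2x². Subtract (−2x²)·D = 4x⁴ − 2x³ − 18x². Remainder: 10x³ − 21x² − 37x + 72.
Step 4: lead(10x³ − 21x² − 37x + 72) ÷ lead(D) = 10x³ ÷ −2x² = −5x. Subtract (−5x)·D = 10x³ − 5x² − 45x. Remainder: −16x² + 8x + 72.
Step 5: lead(−16x² + 8x + 72) ÷ lead(D) = −16x² ÷ −2x² = 8. Subtract (8)·D = −16x² + 8x + 72. Remainder: 0.

R(x) = 0, so D(x) is a factor of P(x). yes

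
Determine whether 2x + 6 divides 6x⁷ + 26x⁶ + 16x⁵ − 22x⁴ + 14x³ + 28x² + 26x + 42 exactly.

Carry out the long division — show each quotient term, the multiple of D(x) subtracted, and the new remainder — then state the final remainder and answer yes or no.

Step 1: lead(6x⁷ + 26x⁶ + 16x⁵ − 22x⁴ + 14x³ + 28x² + 26x + 42) ÷ lead(D) = 6x⁷ ÷ 2x = 3x⁶. Subtract (3x⁶)·D = 6x⁷ + 18x⁶. Remainder: 8x⁶ + 16x⁵ − 22x⁴ + 14x³ + 28x² + 26x + 42.
Step 2: lead(8x⁶ + 16x⁵ − 22x⁴ + 14x³ + 28x² + 26x + 42) ÷ lead(D) = 8x⁶ ÷ 2x = 4x⁵. Subtract (4x⁵)·D = 8x⁶ + 24x⁵. Remainder: −8x⁵ − 22x⁴ + 14x³ + 28x² + 26x + 42.
Step 3: lead(−8x⁵ − 22x⁴ + 14x³ + 28x² + 26x + 42) ÷ lead(D) = −8x⁵ ÷ 2x = −4x⁴. Subtract (−4x⁴)·D = −8x⁵ − 24x⁴. Remainder: 2x⁴ + 14x³ + 28x² + 26x + 42.
Step 4: lead(2x⁴ + 14x³ + 28x² + 26x + 42) ÷ lead(D) = 2x⁴ ÷ 2x = x³. Subtract (x³)·D = 2x⁴ + 6x³. Remainder: 8x³ + 28x² + 26x + 42.
Step 5: lead(8x³ + 28x² + 26x + 42) ÷ lead(D) = 8x³ ÷ 2x = 4x². Subtract (4x²)·D = 8x³ + 24x². Remainder: 4x² + 26x + 42.
Step 6: lead(4x² + 26x + 42) ÷ lead(D) = 4x² ÷ 2x = 2x. Subtract (2x)·D = 4x² + 12x. Remainder: 14x + 42.
Step 7: lead(14x + 42) ÷ lead(D) = 14x ÷ 2x = 7. Subtract (7)·D = 14x + 42. Remainder: 0.

R(x) = 0, so D(x) is a factor of P(x). yes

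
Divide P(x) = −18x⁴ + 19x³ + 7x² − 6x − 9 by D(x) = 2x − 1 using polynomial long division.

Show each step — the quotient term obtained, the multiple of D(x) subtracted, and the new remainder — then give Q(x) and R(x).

Step 1: lead(−18x⁴ + 19x³ + 7x² − 6x − 9) ÷ lead(D) = −18x⁴ ÷ 2x = −9x³. Subtract (−9x³)·D = −18x⁴ + 9x³. Remainder: 10x³ + 7x² − 6x − 9.
Step 2: lead(10x³ + 7x² − 6x − 9) ÷ lead(D) = 10x³ ÷ 2x = 5x². Subtract (5x²)·D = 10x³ − 5x². Remainder: 12x² − 6x − 9.
Step 3: lead(12x² − 6x − 9) ÷ lead(D) = 12x² ÷ 2x = 6x. Subtract (6x)·D = 12x² − 6x. Remainder: −9.

Q(x) = −9x³ + 5x² + 6x; R(x) = −9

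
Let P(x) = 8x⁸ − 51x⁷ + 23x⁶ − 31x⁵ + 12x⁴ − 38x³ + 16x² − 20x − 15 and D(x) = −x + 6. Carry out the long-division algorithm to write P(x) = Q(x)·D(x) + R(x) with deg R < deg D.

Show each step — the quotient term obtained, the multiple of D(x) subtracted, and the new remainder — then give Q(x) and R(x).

Step 1: lead(8x⁸ − 51x⁷ + 23x⁶ − 31x⁵ + 12x⁴ − 38x³ + 16x² − 20x − 15) ÷ lead(D) = 8x⁸ ÷ −x = −8x⁷. Subtract (−8x⁷)·D = 8x⁸ − 48x⁷. Remainder: −3x⁷ + 23x⁶ − 31x⁵ + 12x⁴ − 38x³ + 16x² − 20x − 15.
Step 2: lead(−3x⁷ + 23x⁶ − 31x⁵ + 12x⁴ − 38x³ + 16x² − 20x − 15) ÷ lead(D) = −3x⁷ ÷ −x = 3x⁶. Subtract (3x⁶)·D = −3x⁷ + 18x⁶. Remainder: 5x⁶ − 31x⁵ + 12x⁴ − 38x³ + 16x² − 20x − 15.
Step 3: lead(5x⁶ − 31x⁵ + 12x⁴ − 38x³ + 16x² − 20x − 15) ÷ lead(D) = 5x⁶ ÷ −x = −5x⁵. Subtract (−5x⁵)·D = 5x⁶ − 30x⁵. Remainder: −x⁵ + 12x⁴ − 38x³ + 16x² − 20x − 15.
Step 4: lead(−x⁵ + 12x⁴ − 38x³ + 16x² − 20x − 15) ÷ lead(D) = −x⁵ ÷ −x = x⁴. Subtract (x⁴)·D = −x⁵ + 6x⁴. Remainder: 6x⁴ − 38x³ + 16x² − 20x − 15.
Step 5: lead(6x⁴ − 38x³ + 16x² − 20x − 15) ÷ lead(D) = 6x⁴ ÷ −x = −6x³. Subtract (−6x³)·D = 6x⁴ − 36x³. Remainder: −2x³ + 16x² − 20x − 15.
Step 6: lead(−2x³ + 16x² − 20x − 15) ÷ lead(D) = −2x³ ÷ −x = 2x². Subtract (2x²)·D = −2x³ + 12x². Remainder: 4x² − 20x − 15.
Step 7: lead(4x² − 20x − 15) ÷ lead(D) = 4x² ÷ −x = −4x. Subtract (−4x)·D = 4x² − 24x. Remainder: 4x − 15.
Step 8: lead(4x − 15) ÷ lead(D) = 4x ÷ −x = −4. Subtract (−4)·D = 4x − 24. Remainder: 9.

Q(x) = −8x⁷ + 3x⁶ − 5x⁵ + x⁴ − 6x³ + 2x² − 4x − 4; R(x) = 9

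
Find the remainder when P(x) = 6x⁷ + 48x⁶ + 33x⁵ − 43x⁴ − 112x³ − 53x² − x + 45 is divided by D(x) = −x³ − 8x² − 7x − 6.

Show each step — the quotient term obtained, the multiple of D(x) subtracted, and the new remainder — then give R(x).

Step 1: lead(6x⁷ + 48x⁶ + 33x⁵ − 43x⁴ − 112x³ − 53x² − x + 45) ÷ lead(D) = 6x⁷ ÷ −x³ = −6x⁴. Subtract (−6x⁴)·D = 6x⁷ + 48x⁶ + 42x⁵ + 36x⁴. Remainder: −9x⁵ − 79x⁴ − 112x³ − 53x² − x + 45.
Step 2: lead(−9x⁵ − 79x⁴ − 112x³ − 53x² − x + 45) ÷ lead(D) = −9x⁵ ÷ −x³ = 9x². Subtract (9x²)·D = −9x⁵ − 72x⁴ − 63x³ − 54x². Remainder: −7x⁴ − 49x³ + x² − x + 45.
Step 3: lead(−7x⁴ − 49x³ + x² − x + 45) ÷ lead(D) = −7x⁴ ÷ −x³ = 7x. Subtract (7x)·D = −7x⁴ − 56x³ − 49x² − 42x. Remainder: 7x³ + 50x² + 41x + 45.
Step 4: lead(7x³ + 50x² + 41x + 45) ÷ lead(D) = 7x³ ÷ −x³ = −7. Subtract (−7)·D = 7x³ + 56x² + 49x + 42. Remainder: −6x² − 8x + 3.

R(x) = −6x² − 8x + 3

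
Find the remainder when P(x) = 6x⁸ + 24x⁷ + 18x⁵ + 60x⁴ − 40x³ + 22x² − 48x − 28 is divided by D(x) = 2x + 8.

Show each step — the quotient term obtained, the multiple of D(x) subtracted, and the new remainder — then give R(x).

Step 1: lead(6x⁸ + 24x⁷ + 18x⁵ + 60x⁴ − 40x³ + 22x² − 48x − 28) ÷ lead(D) = 6x⁸ ÷ 2x = 3x⁷. Subtract (3x⁷)·D = 6x⁸ + 24x⁷. Remainder: 18x⁵ + 60x⁴ − 40x³ + 22x² − 48x − 28.
Step 2: lead(18x⁵ + 60x⁴ − 40x³ + 22x² − 48x − 28) ÷ lead(D) = 18x⁵ ÷ 2x = 9x⁴. Subtract (9x⁴)·D = 18x⁵ + 72x⁴. Remainder: −12x⁴ − 40x³ + 22x² − 48x − 28.
Step 3: lead(−12x⁴ − 40x³ + 22x² − 48x − 28) ÷ lead(D) = −12x⁴ ÷ 2x = −6x³. Subtract (−6x³)·D = −12x⁴ − 48x³. Remainder: 8x³ + 22x² − 48x − 28.
Step 4: lead(8x³ + 22x² − 48x − 28) ÷ lead(D) = 8x³ ÷ 2x = 4x². Subtract (4x²)·D = 8x³ + 32x². Remainder: −10x² − 48x − 28.
Step 5: lead(−10x² − 48x − 28) ÷ lead(D) = −10x² ÷ 2x = −5x. Subtract (−5x)·D = −10x² − 40x. Remainder: −8x − 28.
Step 6: lead(−8x − 28) ÷ lead(D) = −8x ÷ 2x = −4. Subtract (−4)·D = −8x − 32. Remainder: 4.

R(x) = 4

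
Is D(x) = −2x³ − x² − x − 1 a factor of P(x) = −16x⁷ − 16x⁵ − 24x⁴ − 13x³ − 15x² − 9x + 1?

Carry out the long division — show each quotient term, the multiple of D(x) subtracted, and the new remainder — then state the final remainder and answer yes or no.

Step 1: lead(−16x⁷ − 16x⁵ − 24x⁴ − 13x³ − 15x² − 9x + 1) ÷ lead(D) = −16x⁷ ÷ −2x³ = 8x⁴. Subtract (8x⁴)·D = −16x⁷ − 8x⁶ − 8x⁵ − 8x⁴. Remainder: 8x⁶ − 8x⁵ − 16x⁴ − 13x³ − 15x² − 9x + 1.
Step 2: lead(8x⁶ − 8x⁵ − 16x⁴ − 13x³ − 15x² − 9x + 1) ÷ lead(D) = 8x⁶ ÷ −2x³ = −4x³. Subtract (−4x³)·D = 8x⁶ + 4x⁵ + 4x⁴ + 4x³. Remainder: −12x⁵ − 20x⁴ − 17x³ − 15x² − 9x + 1.
Step 3: lead(−12x⁵ − 20x⁴ − 17x³ − 15x² − 9x + 1) ÷ lead(D) = −12x⁵ ÷ −2x³ = 6x². Subtract (6x²)·D = −12x⁵ − 6x⁴ − 6x³ − 6x². Remainder: −14x⁴ − 11x³ − 9x² − 9x + 1.
Step 4: lead(−14x⁴ − 11x³ − 9x² − 9x + 1) ÷ lead(D) = −14x⁴ ÷ −2x³ = 7x. Subtract (7x)·D = −14x⁴ − 7x³ − 7x² − 7x. Remainder: −4x³ − 2x² − 2x + 1.
Step 5: lead(−4x³ − 2x² − 2x + 1) ÷ lead(D) = −4x³ ÷ −2x³ = 2. Subtract (2)·D = −4x³ − 2x² − 2x − 2. Remainder: 3.

R(x) = 3, so D(x) is not a factor of P(x). no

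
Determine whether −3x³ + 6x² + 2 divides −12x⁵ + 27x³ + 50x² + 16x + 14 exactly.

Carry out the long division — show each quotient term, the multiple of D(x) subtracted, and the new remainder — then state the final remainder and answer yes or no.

R(x) = 0, so D(x) is a factor of P(x). yes

Step 1: lead(−12x⁵ + 27x³ + 50x² + 16x + 14) ÷ lead(D) = −12x⁵ ÷ −3x³ = 4x². Subtract (4x²)·D = −12x⁵ + 24x⁴ + 8x². Remainder: −24x⁴ + 27x³ + 42x² + 16x + 14.
Step 2: lead(−24x⁴ + 27x³ + 42x² + 16x + 14) ÷ lead(D) = −24x⁴ ÷ −3x³ = 8x. Subtract (8x)·D = −24x⁴ + 48x³ + 16x. Remainder: −21x³ + 42x² + 14.
Step 3: lead(−21x³ + 42x² + 14) ÷ lead(D) = −21x³ ÷ −3x³ = 7. Subtract (7)·D = −21x³ + 42x² + 14. Remainder: 0.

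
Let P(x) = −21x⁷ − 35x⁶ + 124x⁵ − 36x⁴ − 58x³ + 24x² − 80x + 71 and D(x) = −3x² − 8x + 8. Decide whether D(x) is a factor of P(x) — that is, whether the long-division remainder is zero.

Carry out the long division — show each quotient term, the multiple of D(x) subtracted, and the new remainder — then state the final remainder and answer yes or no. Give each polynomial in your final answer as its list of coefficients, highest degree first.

R = [7], so D(x) is not a factor of P(x). no

Step 1: lead(−21x⁷ − 35x⁶ + 124x⁵ − 36x⁴ − 58x³ + 24x² − 80x + 71) ÷ lead(D) = −21x⁷ ÷ −3x² = 7x⁵. Subtract (7x⁵)·D = −21x⁷ − 56x⁶ + 56x⁵. Remainder: 21x⁶ + 68x⁵ − 36x⁴ − 58x³ + 24x² − 80x + 71.
Step 2: lead(21x⁶ + 68x⁵ − 36x⁴ − 58x³ + 24x² − 80x + 71) ÷ lead(D) = 21x⁶ ÷ −3x² = −7x⁴. Subtract (−7x⁴)·D = 21x⁶ + 56x⁵ − 56x⁴. Remainder: 12x⁵ + 20x⁴ − 58x³ + 24x² − 80x + 71.
Step 3: lead(12x⁵ + 20x⁴ − 58x³ + 24x² − 80x + 71) ÷ lead(D) = 12x⁵ ÷ −3x² = −4x³. Subtract (−4x³)·D = 12x⁵ + 32x⁴ − 32x³. Remainder: −12x⁴ − 26x³ + 24x² − 80x + 71.
Step 4: lead(−12x⁴ − 26x³ + 24x² − 80x + 71) ÷ lead(D) = −12x⁴ ÷ −3x² = 4x². Subtract (4x²)·D = −12x⁴ − 32x³ + 32x². Remainder: 6x³ − 8x² − 80x + 71.
Step 5: lead(6x³ − 8x² − 80x + 71) ÷ lead(D) = 6x³ ÷ −3x² = −2x. Subtract (−2x)·D = 6x³ + 16x² − 16x. Remainder: −24x² − 64x + 71.
Step 6: lead(−24x² − 64x + 71) ÷ lead(D) = −24x² ÷ −3x² = 8. Subtract (8)·D = −24x² − 64x + 64. Remainder: 7.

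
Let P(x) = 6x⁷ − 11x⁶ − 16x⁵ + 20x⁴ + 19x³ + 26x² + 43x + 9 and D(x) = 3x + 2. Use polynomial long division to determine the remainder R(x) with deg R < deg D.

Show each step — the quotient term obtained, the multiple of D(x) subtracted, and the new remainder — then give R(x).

R(x) = −9

Step 1: lead(6x⁷ − 11x⁶ − 16x⁵ + 20x⁴ + 19x³ + 26x² + 43x + 9) ÷ lead(D) = 6x⁷ ÷ 3x = 2x⁶. Subtract (2x⁶)·D = 6x⁷ + 4x⁶. Remainder: −15x⁶ − 16x⁵ + 20x⁴ + 19x³ + 26x² + 43x + 9.
Step 2: lead(−15x⁶ − 16x⁵ + 20x⁴ + 19x³ + 26x² + 43x + 9) ÷ lead(D) = −15x⁶ ÷ 3x = −5x⁵. Subtract (−5x⁵)·D = −15x⁶ − 10x⁵. Remainder: −6x⁵ + 20x⁴ + 19x³ + 26x² + 43x + 9.
Step 3: lead(−6x⁵ + 20x⁴ + 19x³ + 26x² + 43x + 9) ÷ lead(D) = −6x⁵ ÷ 3x = −2x⁴. Subtract (−2x⁴)·D = −6x⁵ − 4x⁴. Remainder: 24x⁴ + 19x³ + 26x² + 43x + 9.
Step 4: lead(24x⁴ + 19x³ + 26x² + 43x + 9) ÷ lead(D) = 24x⁴ ÷ 3x = 8x³. Subtract (8x³)·D = 24x⁴ + 16x³. Remainder: 3x³ + 26x² + 43x + 9.
Step 5: lead(3x³ + 26x² + 43x + 9) ÷ lead(D) = 3x³ ÷ 3x = x². Subtract (x²)·D = 3x³ + 2x². Remainder: 24x² + 43x + 9.
Step 6: lead(24x² + 43x + 9) ÷ lead(D) = 24x² ÷ 3x = 8x. Subtract (8x)·D = 24x² + 16x. Remainder: 27x + 9.
Step 7: lead(27x + 9) ÷ lead(D) = 27x ÷ 3x = 9. Subtract (9)·D = 27x + 18. Remainder: −9.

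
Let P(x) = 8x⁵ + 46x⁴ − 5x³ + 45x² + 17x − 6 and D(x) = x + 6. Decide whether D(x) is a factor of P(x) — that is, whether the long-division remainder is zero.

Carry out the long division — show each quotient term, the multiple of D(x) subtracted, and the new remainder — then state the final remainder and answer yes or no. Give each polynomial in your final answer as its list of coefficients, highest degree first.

Step 1: lead(8x⁵ + 46x⁴ − 5x³ + 45x² + 17x − 6) ÷ lead(D) = 8x⁵ ÷ x = 8x⁴. Subtract (8x⁴)·D = 8x⁵ + 48x⁴. Remainder: −2x⁴ − 5x³ + 45x² + 17x − 6.
Step 2: lead(−2x⁴ − 5x³ + 45x² + 17x − 6) ÷ lead(D) = −2x⁴ ÷ x = −2x³. Subtract (−2x³)·D = −2x⁴ − 12x³. Remainder: 7x³ + 45x² + 17x − 6.
Step 3: lead(7x³ + 45x² + 17x − 6) ÷ lead(D) = 7x³ ÷ x = 7x². Subtract (7x²)·D = 7x³ + 42x². Remainder: 3x² + 17x − 6.
Step 4: lead(3x² + 17x − 6) ÷ lead(D) = 3x² ÷ x = 3x. Subtract (3x)·D = 3x² + 18x. Remainder: −x − 6.
Step 5: lead(−x − 6) ÷ lead(D) = −x ÷ x = −1. Subtract (−1)·D = −x − 6. Remainder: 0.

R = [0], so D(x) is a factor of P(x). yes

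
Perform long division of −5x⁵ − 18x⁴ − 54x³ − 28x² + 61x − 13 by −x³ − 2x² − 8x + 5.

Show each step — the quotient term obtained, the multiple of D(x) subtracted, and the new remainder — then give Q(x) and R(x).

Step 1: lead(−5x⁵ − 18x⁴ − 54x³ − 28x² + 61x − 13) ÷ lead(D) = −5x⁵ ÷ −x³ = 5x². Subtract (5x²)·D = −5x⁵ − 10x⁴ − 40x³ + 25x². Remainder: −8x⁴ − 14x³ − 53x² + 61x − 13.
Step 2: lead(−8x⁴ − 14x³ − 53x² + 61x − 13) ÷ lead(D) = −8x⁴ ÷ −x³ = 8x. Subtract (8x)·D = −8x⁴ − 16x³ − 64x² + 40x. Remainder: 2x³ + 11x² + 21x − 13.
Step 3: lead(2x³ + 11x² + 21x − 13) ÷ lead(D) = 2x³ ÷ −x³ = −2. Subtract (−2)·D = 2x³ + 4x² + 16x − 10. Remainder: 7x² + 5x − 3.

Q(x) = 5x² + 8x − 2; R(x) = 7x² + 5x − 3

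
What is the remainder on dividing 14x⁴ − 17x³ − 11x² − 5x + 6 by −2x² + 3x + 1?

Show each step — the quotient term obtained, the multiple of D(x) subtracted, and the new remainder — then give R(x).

Step 1: lead(14x⁴ − 17x³ − 11x² − 5x + 6) ÷ lead(D) = 14x⁴ ÷ −2x² = −7x². Subtract (−7x²)·D = 14x⁴ − 21x³ − 7x². Remainder: 4x³ − 4x² − 5x + 6.
Step 2: lead(4x³ − 4x² − 5x + 6) ÷ lead(D) = 4x³ ÷ −2x² = −2x. Subtract (−2x)·D = 4x³ − 6x² − 2x. Remainder: 2x² − 3x + 6.
Step 3: lead(2x² − 3x + 6) ÷ lead(D) = 2x² ÷ −2x² = −1. Subtract (−1)·D = 2x² − 3x − 1. Remainder: 7.

R(x) = 7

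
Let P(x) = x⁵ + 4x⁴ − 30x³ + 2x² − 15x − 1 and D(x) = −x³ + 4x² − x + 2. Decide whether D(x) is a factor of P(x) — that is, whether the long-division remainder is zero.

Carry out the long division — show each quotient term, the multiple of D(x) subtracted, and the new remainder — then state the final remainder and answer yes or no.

R(x) = 1, so D(x) is not a factor of P(x). no

Step 1: lead(x⁵ + 4x⁴ − 30x³ + 2x² − 15x − 1) ÷ lead(D) = x⁵ ÷ −x³ = −x². Subtract (−x²)·D = x⁵ − 4x⁴ + x³ − 2x². Remainder: 8x⁴ − 31x³ + 4x² − 15x − 1.
Step 2: lead(8x⁴ − 31x³ + 4x² − 15x − 1) ÷ lead(D) = 8x⁴ ÷ −x³ = −8x. Subtract (−8x)·D = 8x⁴ − 32x³ + 8x² − 16x. Remainder: x³ − 4x² + x − 1.
Step 3: lead(x³ − 4x² + x − 1) ÷ lead(D) = x³ ÷ −x³ = −1. Subtract (−1)·D = x³ − 4x² + x − 2. Remainder: 1.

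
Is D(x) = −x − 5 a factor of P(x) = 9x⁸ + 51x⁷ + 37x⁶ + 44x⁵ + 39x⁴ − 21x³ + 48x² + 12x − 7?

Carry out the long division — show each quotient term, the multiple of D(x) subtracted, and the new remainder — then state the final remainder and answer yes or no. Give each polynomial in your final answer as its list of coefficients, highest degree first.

Step 1: lead(9x⁸ + 51x⁷ + 37x⁶ + 44x⁵ + 39x⁴ − 21x³ + 48x² + 12x − 7) ÷ lead(D) = 9x⁸ ÷ −x = −9x⁷. Subtract (−9x⁷)·D = 9x⁸ + 45x⁷. Remainder: 6x⁷ + 37x⁶ + 44x⁵ + 39x⁴ − 21x³ + 48x² + 12x − 7.
Step 2: lead(6x⁷ + 37x⁶ + 44x⁵ + 39x⁴ − 21x³ + 48x² + 12x − 7) ÷ lead(D) = 6x⁷ ÷ −x = −6x⁶. Subtract (−6x⁶)·D = 6x⁷ + 30x⁶. Remainder: 7x⁶ + 44x⁵ + 39x⁴ − 21x³ + 48x² + 12x − 7.
Step 3: lead(7x⁶ + 44x⁵ + 39x⁴ − 21x³ + 48x² + 12x − 7) ÷ lead(D) = 7x⁶ ÷ −x = −7x⁵. Subtract (−7x⁵)·D = 7x⁶ + 35x⁵. Remainder: 9x⁵ + 39x⁴ − 21x³ + 48x² + 12x − 7.
Step 4: lead(9x⁵ + 39x⁴ − 21x³ + 48x² + 12x − 7) ÷ lead(D) = 9x⁵ ÷ −x = −9x⁴. Subtract (−9x⁴)·D = 9x⁵ + 45x⁴. Remainder: −6x⁴ − 21x³ + 48x² + 12x − 7.
Step 5: lead(−6x⁴ − 21x³ + 48x² + 12x − 7) ÷ lead(D) = −6x⁴ ÷ −x = 6x³. Subtract (6x³)·D = −6x⁴ − 30x³. Remainder: 9x³ + 48x² + 12x − 7.
Step 6: lead(9x³ + 48x² + 12x − 7) ÷ lead(D) = 9x³ ÷ −x = −9x². Subtract (−9x²)·D = 9x³ + 45x². Remainder: 3x² + 12x − 7.
Step 7: lead(3x² + 12x − 7) ÷ lead(D) = 3x² ÷ −x = −3x. Subtract (−3x)·D = 3x² + 15x. Remainder: −3x − 7.
Step 8: lead(−3x − 7) ÷ lead(D) = −3x ÷ −x = 3. Subtract (3)·D = −3x − 15. Remainder: 8.

R = [8], so D(x) is not a factor of P(x). no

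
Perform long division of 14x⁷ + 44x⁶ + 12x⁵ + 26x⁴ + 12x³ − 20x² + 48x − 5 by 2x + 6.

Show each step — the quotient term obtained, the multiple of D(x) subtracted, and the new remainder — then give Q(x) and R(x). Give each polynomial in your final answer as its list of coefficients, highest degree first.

Q = [7, 1, 3, 4, -6, 8, 0]; R = [-5]

Step 1: lead(14x⁷ + 44x⁶ + 12x⁵ + 26x⁴ + 12x³ − 20x² + 48x − 5) ÷ lead(D) = 14x⁷ ÷ 2x = 7x⁶. Subtract (7x⁶)·D = 14x⁷ + 42x⁶. Remainder: 2x⁶ + 12x⁵ + 26x⁴ + 12x³ − 20x² + 48x − 5.
Step 2: lead(2x⁶ + 12x⁵ + 26x⁴ + 12x³ − 20x² + 48x − 5) ÷ lead(D) = 2x⁶ ÷ 2x = x⁵. Subtract (x⁵)·D = 2x⁶ + 6x⁵. Remainder: 6x⁵ + 26x⁴ + 12x³ − 20x² + 48x − 5.
Step 3: lead(6x⁵ + 26x⁴ + 12x³ − 20x² + 48x − 5) ÷ lead(D) = 6x⁵ ÷ 2x = 3x⁴. Subtract (3x⁴)·D = 6x⁵ + 18x⁴. Remainder: 8x⁴ + 12x³ − 20x² + 48x − 5.
Step 4: lead(8x⁴ + 12x³ − 20x² + 48x − 5) ÷ lead(D) = 8x⁴ ÷ 2x = 4x³. Subtract (4x³)·D = 8x⁴ + 24x³. Remainder: −12x³ − 20x² + 48x − 5.
Step 5: lead(−12x³ − 20x² + 48x − 5) ÷ lead(D) = −12x³ ÷ 2x = −6x². Subtract (−6x²)·D = −12x³ − 36x². Remainder: 16x² + 48x − 5.
Step 6: lead(16x² + 48x − 5) ÷ lead(D) = 16x² ÷ 2x = 8x. Subtract (8x)·D = 16x² + 48x. Remainder: −5.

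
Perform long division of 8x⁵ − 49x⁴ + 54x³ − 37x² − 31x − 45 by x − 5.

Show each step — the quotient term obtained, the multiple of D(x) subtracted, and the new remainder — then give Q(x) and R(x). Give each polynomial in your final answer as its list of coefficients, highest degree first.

Step 1: lead(8x⁵ − 49x⁴ + 54x³ − 37x² − 31x − 45) ÷ lead(D) = 8x⁵ ÷ x = 8x⁴. Subtract (8x⁴)·D = 8x⁵ − 40x⁴. Remainder: −9x⁴ + 54x³ − 37x² − 31x − 45.
Step 2: lead(−9x⁴ + 54x³ − 37x² − 31x − 45) ÷ lead(D) = −9x⁴ ÷ x = −9x³. Subtract (−9x³)·D = −9x⁴ + 45x³. Remainder: 9x³ − 37x² − 31x − 45.
Step 3: lead(9x³ − 37x² − 31x − 45) ÷ lead(D) = 9x³ ÷ x = 9x². Subtract (9x²)·D = 9x³ − 45x². Remainder: 8x² − 31x − 45.
Step 4: lead(8x² − 31x − 45) ÷ lead(D) = 8x² ÷ x = 8x. Subtract (8x)·D = 8x² − 40x. Remainder: 9x − 45.
Step 5: lead(9x − 45) ÷ lead(D) = 9x ÷ x = 9. Subtract (9)·D = 9x − 45. Remainder: 0.

Q = [8, -9, 9, 8, 9]; R = [0]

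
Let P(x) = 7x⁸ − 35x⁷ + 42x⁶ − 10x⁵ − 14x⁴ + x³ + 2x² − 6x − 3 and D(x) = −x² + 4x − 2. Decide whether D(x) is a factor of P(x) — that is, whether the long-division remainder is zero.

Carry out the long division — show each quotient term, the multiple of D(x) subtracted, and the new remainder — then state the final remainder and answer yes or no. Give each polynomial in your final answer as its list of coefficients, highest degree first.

R = [-7], so D(x) is not a factor of P(x). no

Step 1: lead(7x⁸ − 35x⁷ + 42x⁶ − 10x⁵ − 14x⁴ + x³ + 2x² − 6x − 3) ÷ lead(D) = 7x⁸ ÷ −x² = −7x⁶. Subtract (−7x⁶)·D = 7x⁸ − 28x⁷ + 14x⁶. Remainder: −7x⁷ + 28x⁶ − 10x⁵ − 14x⁴ + x³ + 2x² − 6x − 3.
Step 2: lead(−7x⁷ + 28x⁶ − 10x⁵ − 14x⁴ + x³ + 2x² − 6x − 3) ÷ lead(D) = −7x⁷ ÷ −x² = 7x⁵. Subtract (7x⁵)·D = −7x⁷ + 28x⁶ − 14x⁵. Remainder: 4x⁵ − 14x⁴ + x³ + 2x² − 6x − 3.
Step 3: lead(4x⁵ − 14x⁴ + x³ + 2x² − 6x − 3) ÷ lead(D) = 4x⁵ ÷ −x² = −4x³. Subtract (−4x³)·D = 4x⁵ − 16x⁴ + 8x³. Remainder: 2x⁴ − 7x³ + 2x² − 6x − 3.
Step 4: lead(2x⁴ − 7x³ + 2x² − 6x − 3) ÷ lead(D) = 2x⁴ ÷ −x² = −2x². Subtract (−2x²)·D = 2x⁴ − 8x³ + 4x². Remainder: x³ − 2x² − 6x − 3.
Step 5: lead(x³ − 2x² − 6x − 3) ÷ lead(D) = x³ ÷ −x² = −x. Subtract (−x)·D = x³ − 4x² + 2x. Remainder: 2x² − 8x − 3.
Step 6: lead(2x² − 8x − 3) ÷ lead(D) = 2x² ÷ −x² = −2. Subtract (−2)·D = 2x² − 8x + 4. Remainder: −7.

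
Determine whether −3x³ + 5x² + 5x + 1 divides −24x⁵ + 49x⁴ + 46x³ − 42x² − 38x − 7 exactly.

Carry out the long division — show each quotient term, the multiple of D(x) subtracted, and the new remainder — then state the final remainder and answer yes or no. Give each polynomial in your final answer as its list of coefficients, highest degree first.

Step 1: lead(−24x⁵ + 49x⁴ + 46x³ − 42x² − 38x − 7) ÷ lead(D) = −24x⁵ ÷ −3x³ = 8x². Subtract (8x²)·D = −24x⁵ + 40x⁴ + 40x³ + 8x². Remainder: 9x⁴ + 6x³ − 50x² − 38x − 7.
Step 2: lead(9x⁴ + 6x³ − 50x² − 38x − 7) ÷ lead(D) = 9x⁴ ÷ −3x³ = −3x. Subtract (−3x)·D = 9x⁴ − 15x³ − 15x² − 3x. Remainder: 21x³ − 35x² − 35x − 7.
Step 3: lead(21x³ − 35x² − 35x − 7) ÷ lead(D) = 21x³ ÷ −3x³ = −7. Subtract (−7)·D = 21x³ − 35x² − 35x − 7. Remainder: 0.

R = [0], so D(x) is a factor of P(x). yes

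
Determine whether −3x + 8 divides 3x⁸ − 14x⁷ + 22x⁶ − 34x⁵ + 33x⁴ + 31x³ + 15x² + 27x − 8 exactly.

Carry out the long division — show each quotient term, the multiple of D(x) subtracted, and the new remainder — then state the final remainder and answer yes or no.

Step 1: lead(3x⁸ − 14x⁷ + 22x⁶ − 34x⁵ + 33x⁴ + 31x³ + 15x² + 27x − 8) ÷ lead(D) = 3x⁸ ÷ −3x = −x⁷. Subtract (−x⁷)·D = 3x⁸ − 8x⁷. Remainder: −6x⁷ + 22x⁶ − 34x⁵ + 33x⁴ + 31x³ + 15x² + 27x − 8.
Step 2: lead(−6x⁷ + 22x⁶ − 34x⁵ + 33x⁴ + 31x³ + 15x² + 27x − 8) ÷ lead(D) = −6x⁷ ÷ −3x = 2x⁶. Subtract (2x⁶)·D = −6x⁷ + 16x⁶. Remainder: 6x⁶ − 34x⁵ + 33x⁴ + 31x³ + 15x² + 27x − 8.
Step 3: lead(6x⁶ − 34x⁵ + 33x⁴ + 31x³ + 15x² + 27x − 8) ÷ lead(D) = 6x⁶ ÷ −3x = −2x⁵. Subtract (−2x⁵)·D = 6x⁶ − 16x⁵. Remainder: −18x⁵ + 33x⁴ + 31x³ + 15x² + 27x − 8.
Step 4: lead(−18x⁵ + 33x⁴ + 31x³ + 15x² + 27x − 8) ÷ lead(D) = −18x⁵ ÷ −3x = 6x⁴. Subtract (6x⁴)·D = −18x⁵ + 48x⁴. Remainder: −15x⁴ + 31x³ + 15x² + 27x − 8.
Step 5: lead(−15x⁴ + 31x³ + 15x² + 27x − 8) ÷ lead(D) = −15x⁴ ÷ −3x = 5x³. Subtract (5x³)·D = −15x⁴ + 40x³. Remainder: −9x³ + 15x² + 27x − 8.
Step 6: lead(−9x³ + 15x² + 27x − 8) ÷ lead(D) = −9x³ ÷ −3x = 3x². Subtract (3x²)·D = −9x³ + 24x². Remainder: −9x² + 27x − 8.
Step 7: lead(−9x² + 27x − 8) ÷ lead(D) = −9x² ÷ −3x = 3x. Subtract (3x)·D = −9x² + 24x. Remainder: 3x − 8.
Step 8: lead(3x − 8) ÷ lead(D) = 3x ÷ −3x = −1. Subtract (−1)·D = 3x − 8. Remainder: 0.

R(x) = 0, so D(x) is a factor of P(x). yes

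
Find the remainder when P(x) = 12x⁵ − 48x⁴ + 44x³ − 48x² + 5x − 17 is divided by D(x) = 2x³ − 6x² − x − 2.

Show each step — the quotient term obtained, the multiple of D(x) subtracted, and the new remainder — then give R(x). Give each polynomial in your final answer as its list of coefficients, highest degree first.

R = [-3]

Step 1: lead(12x⁵ − 48x⁴ + 44x³ − 48x² + 5x − 17) ÷ lead(D) = 12x⁵ ÷ 2x³ = 6x². Subtract (6x²)·D = 12x⁵ − 36x⁴ − 6x³ − 12x². Remainder: −12x⁴ + 50x³ − 36x² + 5x − 17.
Step 2: lead(−12x⁴ + 50x³ − 36x² + 5x − 17) ÷ lead(D) = −12x⁴ ÷ 2x³ = −6x. Subtract (−6x)·D = −12x⁴ + 36x³ + 6x² + 12x. Remainder: 14x³ − 42x² − 7x − 17.
Step 3: lead(14x³ − 42x² − 7x − 17) ÷ lead(D) = 14x³ ÷ 2x³ = 7. Subtract (7)·D = 14x³ − 42x² − 7x − 14. Remainder: −3.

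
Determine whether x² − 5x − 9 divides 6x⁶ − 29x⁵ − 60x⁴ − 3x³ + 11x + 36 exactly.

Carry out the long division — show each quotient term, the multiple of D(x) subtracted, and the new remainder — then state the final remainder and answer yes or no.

Step 1: lead(6x⁶ − 29x⁵ − 60x⁴ − 3x³ + 11x + 36) ÷ lead(D) = 6x⁶ ÷ x² = 6x⁴. Subtract (6x⁴)·D = 6x⁶ − 30x⁵ − 54x⁴. Remainder: x⁵ − 6x⁴ − 3x³ + 11x + 36.
Step 2: lead(x⁵ − 6x⁴ − 3x³ + 11x + 36) ÷ lead(D) = x⁵ ÷ x² = x³. Subtract (x³)·D = x⁵ − 5x⁴ − 9x³. Remainder: −x⁴ + 6x³ + 11x + 36.
Step 3: lead(−x⁴ + 6x³ + 11x + 36) ÷ lead(D) = −x⁴ ÷ x² = −x². Subtract (−x²)·D = −x⁴ + 5x³ + 9x². Remainder: x³ − 9x² + 11x + 36.
Step 4: lead(x³ − 9x² + 11x + 36) ÷ lead(D) = x³ ÷ x² = x. Subtract (x)·D = x³ − 5x² − 9x. Remainder: −4x² + 20x + 36.
Step 5: lead(−4x² + 20x + 36) ÷ lead(D) = −4x² ÷ x² = −4. Subtract (−4)·D = −4x² + 20x + 36. Remainder: 0.

R(x) = 0, so D(x) is a factor of P(x). yes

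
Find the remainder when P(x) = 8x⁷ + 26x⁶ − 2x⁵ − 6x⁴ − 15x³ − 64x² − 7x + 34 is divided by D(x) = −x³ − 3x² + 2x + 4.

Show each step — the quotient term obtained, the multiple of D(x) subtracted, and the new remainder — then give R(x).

R(x) = 7x² − x − 2

Step 1: lead(8x⁷ + 26x⁶ − 2x⁵ − 6x⁴ − 15x³ − 64x² − 7x + 34) ÷ lead(D) = 8x⁷ ÷ −x³ = −8x⁴. Subtract (−8x⁴)·D = 8x⁷ + 24x⁶ − 16x⁵ − 32x⁴. Remainder: 2x⁶ + 14x⁵ + 26x⁴ − 15x³ − 64x² − 7x + 34.
Step 2: lead(2x⁶ + 14x⁵ + 26x⁴ − 15x³ − 64x² − 7x + 34) ÷ lead(D) = 2x⁶ ÷ −x³ = −2x³. Subtract (−2x³)·D = 2x⁶ + 6x⁵ − 4x⁴ − 8x³. Remainder: 8x⁵ + 30x⁴ − 7x³ − 64x² − 7x + 34.
Step 3: lead(8x⁵ + 30x⁴ − 7x³ − 64x² − 7x + 34) ÷ lead(D) = 8x⁵ ÷ −x³ = −8x². Subtract (−8x²)·D = 8x⁵ + 24x⁴ − 16x³ − 32x². Remainder: 6x⁴ + 9x³ − 32x² − 7x + 34.
Step 4: lead(6x⁴ + 9x³ − 32x² − 7x + 34) ÷ lead(D) = 6x⁴ ÷ −x³ = −6x. Subtract (−6x)·D = 6x⁴ + 18x³ − 12x² − 24x. Remainder: −9x³ − 20x² + 17x + 34.
Step 5: lead(−9x³ − 20x² + 17x + 34) ÷ lead(D) = −9x³ ÷ −x³ = 9. Subtract (9)·D = −9x³ − 27x² + 18x + 36. Remainder: 7x² − x − 2.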